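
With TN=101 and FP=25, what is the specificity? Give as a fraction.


Specificity = TN / (TN + FP) = 101 / 126 = 101/126.

101/126


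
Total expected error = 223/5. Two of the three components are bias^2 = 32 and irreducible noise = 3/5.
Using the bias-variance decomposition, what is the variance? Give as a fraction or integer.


Total error = bias^2 + variance + irreducible noise. So variance = 223/5 - 32 - 3/5 = 12.

12


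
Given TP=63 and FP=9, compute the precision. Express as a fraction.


Precision = TP / (TP + FP) = 63 / 72 = 7/8.

7/8


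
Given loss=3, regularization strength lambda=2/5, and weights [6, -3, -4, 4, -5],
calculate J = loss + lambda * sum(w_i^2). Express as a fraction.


L2 sq norm = sum(w^2) = 102. J = 3 + 2/5 * 102 = 219/5.

219/5


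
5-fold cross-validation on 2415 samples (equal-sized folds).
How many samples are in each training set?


Each validation fold has 2415/5 = 483 samples. Training set = 2415 - 483 = 1932.

1932


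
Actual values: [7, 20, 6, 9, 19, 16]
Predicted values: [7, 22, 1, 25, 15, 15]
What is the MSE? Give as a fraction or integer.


MSE = (1/6) * ((7-7)^2=0 + (20-22)^2=4 + (6-1)^2=25 + (9-25)^2=256 + (19-15)^2=16 + (16-15)^2=1). Sum = 302. MSE = 151/3.

151/3


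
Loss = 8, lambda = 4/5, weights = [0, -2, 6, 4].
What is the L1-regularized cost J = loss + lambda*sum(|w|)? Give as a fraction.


L1 norm = sum(|w|) = 12. J = 8 + 4/5 * 12 = 88/5.

88/5


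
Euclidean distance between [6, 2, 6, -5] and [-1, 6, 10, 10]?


d = sqrt(sum of squared differences). (6--1)^2=49, (2-6)^2=16, (6-10)^2=16, (-5-10)^2=225. Sum = 306.

sqrt(306)


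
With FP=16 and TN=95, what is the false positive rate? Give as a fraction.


FPR = FP / (FP + TN) = 16 / 111 = 16/111.

16/111


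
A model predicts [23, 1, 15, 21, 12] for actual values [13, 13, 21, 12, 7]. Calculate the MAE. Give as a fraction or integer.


MAE = (1/5) * (|13-23|=10 + |13-1|=12 + |21-15|=6 + |12-21|=9 + |7-12|=5). Sum = 42. MAE = 42/5.

42/5


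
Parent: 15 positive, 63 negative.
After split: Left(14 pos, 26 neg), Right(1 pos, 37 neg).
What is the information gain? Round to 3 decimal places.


H(parent) = 0.7063. H(left) = 0.9341, H(right) = 0.1756. Weighted = (40/78)*0.9341 + (38/78)*0.1756 = 0.5646. IG = 0.7063 - 0.5646 = 0.1417, which rounds to 0.142.

0.142


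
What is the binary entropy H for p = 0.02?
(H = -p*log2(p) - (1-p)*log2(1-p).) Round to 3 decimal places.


H = -0.02*log2(0.02) - 0.98*log2(0.98) = 0.141.

0.141


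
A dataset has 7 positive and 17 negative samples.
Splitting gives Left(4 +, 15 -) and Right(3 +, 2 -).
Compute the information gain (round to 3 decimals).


H(parent) = 0.8709. H(left) = 0.7425, H(right) = 0.9710. Weighted = (19/24)*0.7425 + (5/24)*0.9710 = 0.7901. IG = 0.8709 - 0.7901 = 0.0808, which rounds to 0.081.

0.081


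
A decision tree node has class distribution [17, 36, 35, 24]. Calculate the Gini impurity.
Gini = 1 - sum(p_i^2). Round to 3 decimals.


Total = 112. Proportions: 17/112, 36/112, 35/112, 24/112. sum(p_i^2) = 0.2699. Gini = 1 - 0.2699 = 0.7301, which rounds to 0.730.

0.730


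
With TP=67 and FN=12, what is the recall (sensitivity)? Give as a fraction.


Recall = TP / (TP + FN) = 67 / 79 = 67/79.

67/79


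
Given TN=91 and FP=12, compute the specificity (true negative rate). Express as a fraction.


Specificity = TN / (TN + FP) = 91 / 103 = 91/103.

91/103


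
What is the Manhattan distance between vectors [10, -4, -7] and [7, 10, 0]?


d = sum of absolute differences: |10-7|=3 + |-4-10|=14 + |-7-0|=7 = 24.

24


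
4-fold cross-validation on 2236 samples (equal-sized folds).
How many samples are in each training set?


Each validation fold has 2236/4 = 559 samples. Training set = 2236 - 559 = 1677.

1677


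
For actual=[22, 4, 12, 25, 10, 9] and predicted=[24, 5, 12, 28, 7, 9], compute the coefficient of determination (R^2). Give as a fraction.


Mean(y) = 41/3. SS_res = 23. SS_tot = 988/3. R^2 = 1 - 23/(988/3) = 919/988.

919/988


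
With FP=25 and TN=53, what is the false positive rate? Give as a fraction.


FPR = FP / (FP + TN) = 25 / 78 = 25/78.

25/78


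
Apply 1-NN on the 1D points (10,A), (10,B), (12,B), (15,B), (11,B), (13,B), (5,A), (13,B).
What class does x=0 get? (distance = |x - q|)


Distances: |10-0|=10, |10-0|=10, |12-0|=12, |15-0|=15, |11-0|=11, |13-0|=13, |5-0|=5, |13-0|=13. 1 nearest: (5,A). Counts: {'A': 1}. Majority class: A.

A


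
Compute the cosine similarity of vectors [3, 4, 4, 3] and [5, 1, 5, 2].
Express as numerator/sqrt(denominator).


dot = 45. |a|^2 = 50, |b|^2 = 55. cos = 45/sqrt(2750).

45/sqrt(2750)


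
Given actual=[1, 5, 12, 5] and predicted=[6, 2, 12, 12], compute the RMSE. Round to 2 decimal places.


MSE = 20.7500. RMSE = sqrt(20.7500) = 4.56.

4.56


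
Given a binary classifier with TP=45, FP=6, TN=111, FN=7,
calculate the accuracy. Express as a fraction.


Accuracy = (TP + TN) / (TP + TN + FP + FN) = (45 + 111) / 169 = 12/13.

12/13


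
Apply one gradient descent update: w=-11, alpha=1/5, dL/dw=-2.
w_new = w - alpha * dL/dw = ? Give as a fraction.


w_new = -11 - 1/5 * -2 = -11 - -2/5 = -53/5.

-53/5


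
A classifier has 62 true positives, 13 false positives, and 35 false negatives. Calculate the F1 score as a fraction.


Precision = 62/75 = 62/75. Recall = 62/97 = 62/97. F1 = 2*P*R/(P+R) = 31/43.

31/43


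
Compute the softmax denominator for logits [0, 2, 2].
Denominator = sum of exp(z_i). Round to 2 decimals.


Denom = e^0=1.0000 + e^2=7.3891 + e^2=7.3891. Sum = 15.7782, which rounds to 15.78.

15.78


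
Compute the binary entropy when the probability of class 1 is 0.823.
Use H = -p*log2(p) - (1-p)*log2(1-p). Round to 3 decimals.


H = -0.823*log2(0.823) - 0.177*log2(0.177) = 0.673.

0.673


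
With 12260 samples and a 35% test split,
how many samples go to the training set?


Test set = 12260 * 35% = 4291. Training set = 12260 - 4291 = 7969.

7969


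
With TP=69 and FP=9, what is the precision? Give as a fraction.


Precision = TP / (TP + FP) = 69 / 78 = 23/26.

23/26


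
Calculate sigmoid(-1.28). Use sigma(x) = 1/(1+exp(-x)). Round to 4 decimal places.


sigma(-1.28) = 1/(1+e^(1.28)) = 1/(1+3.596640) = 1/4.596640 = 0.2176.

0.2176


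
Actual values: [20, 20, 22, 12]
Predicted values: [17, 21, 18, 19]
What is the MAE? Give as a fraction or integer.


MAE = (1/4) * (|20-17|=3 + |20-21|=1 + |22-18|=4 + |12-19|=7). Sum = 15. MAE = 15/4.

15/4


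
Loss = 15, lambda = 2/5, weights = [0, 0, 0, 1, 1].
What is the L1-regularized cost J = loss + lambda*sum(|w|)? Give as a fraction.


L1 norm = sum(|w|) = 2. J = 15 + 2/5 * 2 = 79/5.

79/5


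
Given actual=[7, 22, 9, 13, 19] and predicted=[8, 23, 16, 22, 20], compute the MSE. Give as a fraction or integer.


MSE = (1/5) * ((7-8)^2=1 + (22-23)^2=1 + (9-16)^2=49 + (13-22)^2=81 + (19-20)^2=1). Sum = 133. MSE = 133/5.

133/5


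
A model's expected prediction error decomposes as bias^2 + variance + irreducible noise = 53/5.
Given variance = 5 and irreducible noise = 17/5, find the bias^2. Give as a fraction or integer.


Total error = bias^2 + variance + irreducible noise. So bias^2 = 53/5 - 5 - 17/5 = 11/5.

11/5


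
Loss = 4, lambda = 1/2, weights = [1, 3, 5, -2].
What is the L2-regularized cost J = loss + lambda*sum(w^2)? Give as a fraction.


L2 sq norm = sum(w^2) = 39. J = 4 + 1/2 * 39 = 47/2.

47/2


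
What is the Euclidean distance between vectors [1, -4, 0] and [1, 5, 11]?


d = sqrt(sum of squared differences). (1-1)^2=0, (-4-5)^2=81, (0-11)^2=121. Sum = 202.

sqrt(202)


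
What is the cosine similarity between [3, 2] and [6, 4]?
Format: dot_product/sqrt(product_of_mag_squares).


dot = 26. |a|^2 = 13, |b|^2 = 52. cos = 26/sqrt(676).

26/sqrt(676)


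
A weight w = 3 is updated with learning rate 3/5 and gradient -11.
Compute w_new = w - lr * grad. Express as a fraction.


w_new = 3 - 3/5 * -11 = 3 - -33/5 = 48/5.

48/5


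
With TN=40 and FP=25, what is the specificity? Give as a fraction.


Specificity = TN / (TN + FP) = 40 / 65 = 8/13.

8/13


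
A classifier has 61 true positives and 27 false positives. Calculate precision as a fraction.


Precision = TP / (TP + FP) = 61 / 88 = 61/88.

61/88


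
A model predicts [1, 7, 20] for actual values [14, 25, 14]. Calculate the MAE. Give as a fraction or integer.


MAE = (1/3) * (|14-1|=13 + |25-7|=18 + |14-20|=6). Sum = 37. MAE = 37/3.

37/3


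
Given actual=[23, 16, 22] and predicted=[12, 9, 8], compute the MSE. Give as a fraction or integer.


MSE = (1/3) * ((23-12)^2=121 + (16-9)^2=49 + (22-8)^2=196). Sum = 366. MSE = 122.

122


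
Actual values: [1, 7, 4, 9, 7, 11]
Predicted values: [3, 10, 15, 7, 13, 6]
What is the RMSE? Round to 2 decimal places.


MSE = 33.1667. RMSE = sqrt(33.1667) = 5.76.

5.76


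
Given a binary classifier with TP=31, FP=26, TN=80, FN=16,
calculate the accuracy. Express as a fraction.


Accuracy = (TP + TN) / (TP + TN + FP + FN) = (31 + 80) / 153 = 37/51.

37/51


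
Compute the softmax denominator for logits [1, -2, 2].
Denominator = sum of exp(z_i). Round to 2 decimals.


Denom = e^1=2.7183 + e^-2=0.1353 + e^2=7.3891. Sum = 10.2427, which rounds to 10.24.

10.24


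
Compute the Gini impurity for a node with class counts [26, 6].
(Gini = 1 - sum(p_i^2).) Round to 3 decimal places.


Total = 32. Proportions: 26/32, 6/32. sum(p_i^2) = 0.6953. Gini = 1 - 0.6953 = 0.3047, which rounds to 0.305.

0.305


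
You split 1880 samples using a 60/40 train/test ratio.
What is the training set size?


Test set = 1880 * 40% = 752. Training set = 1880 - 752 = 1128.

1128


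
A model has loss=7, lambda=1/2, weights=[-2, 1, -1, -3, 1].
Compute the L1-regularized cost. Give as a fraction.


L1 norm = sum(|w|) = 8. J = 7 + 1/2 * 8 = 11.

11


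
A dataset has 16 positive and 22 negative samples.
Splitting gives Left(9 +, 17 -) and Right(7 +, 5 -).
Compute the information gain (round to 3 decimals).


H(parent) = 0.9819. H(left) = 0.9306, H(right) = 0.9799. Weighted = (26/38)*0.9306 + (12/38)*0.9799 = 0.9462. IG = 0.9819 - 0.9462 = 0.0357, which rounds to 0.036.

0.036


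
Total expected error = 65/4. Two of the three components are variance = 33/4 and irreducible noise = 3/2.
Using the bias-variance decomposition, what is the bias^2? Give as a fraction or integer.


Total error = bias^2 + variance + irreducible noise. So bias^2 = 65/4 - 33/4 - 3/2 = 13/2.

13/2


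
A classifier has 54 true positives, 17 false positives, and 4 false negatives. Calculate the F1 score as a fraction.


Precision = 54/71 = 54/71. Recall = 54/58 = 27/29. F1 = 2*P*R/(P+R) = 36/43.

36/43


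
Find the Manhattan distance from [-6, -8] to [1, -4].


d = sum of absolute differences: |-6-1|=7 + |-8--4|=4 = 11.

11


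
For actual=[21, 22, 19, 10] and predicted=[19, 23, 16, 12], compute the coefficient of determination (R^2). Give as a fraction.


Mean(y) = 18. SS_res = 18. SS_tot = 90. R^2 = 1 - 18/(90) = 4/5.

4/5


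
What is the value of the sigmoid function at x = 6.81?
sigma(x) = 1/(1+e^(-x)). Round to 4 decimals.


sigma(6.81) = 1/(1+e^(-6.81)) = 1/(1+0.001103) = 1/1.001103 = 0.9989.

0.9989


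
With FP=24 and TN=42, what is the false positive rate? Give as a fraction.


FPR = FP / (FP + TN) = 24 / 66 = 4/11.

4/11


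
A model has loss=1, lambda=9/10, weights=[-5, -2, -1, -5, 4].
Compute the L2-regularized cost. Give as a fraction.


L2 sq norm = sum(w^2) = 71. J = 1 + 9/10 * 71 = 649/10.

649/10


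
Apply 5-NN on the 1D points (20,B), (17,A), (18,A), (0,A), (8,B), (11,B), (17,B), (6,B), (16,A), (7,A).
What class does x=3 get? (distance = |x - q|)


Distances: |20-3|=17, |17-3|=14, |18-3|=15, |0-3|=3, |8-3|=5, |11-3|=8, |17-3|=14, |6-3|=3, |16-3|=13, |7-3|=4. 5 nearest: (0,A), (6,B), (7,A), (8,B), (11,B). Counts: {'A': 2, 'B': 3}. Majority class: B.

B


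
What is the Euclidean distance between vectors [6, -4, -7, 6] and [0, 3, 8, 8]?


d = sqrt(sum of squared differences). (6-0)^2=36, (-4-3)^2=49, (-7-8)^2=225, (6-8)^2=4. Sum = 314.

sqrt(314)


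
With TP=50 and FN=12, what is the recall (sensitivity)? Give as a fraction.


Recall = TP / (TP + FN) = 50 / 62 = 25/31.

25/31


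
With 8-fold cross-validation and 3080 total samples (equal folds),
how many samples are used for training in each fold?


Each validation fold has 3080/8 = 385 samples. Training set = 3080 - 385 = 2695.

2695


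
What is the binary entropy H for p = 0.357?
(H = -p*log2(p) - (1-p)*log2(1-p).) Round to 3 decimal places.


H = -0.357*log2(0.357) - 0.643*log2(0.643) = 0.940.

0.940


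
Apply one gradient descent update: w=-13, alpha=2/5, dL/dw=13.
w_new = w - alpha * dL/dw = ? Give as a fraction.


w_new = -13 - 2/5 * 13 = -13 - 26/5 = -91/5.

-91/5


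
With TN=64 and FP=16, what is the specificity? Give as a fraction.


Specificity = TN / (TN + FP) = 64 / 80 = 4/5.

4/5


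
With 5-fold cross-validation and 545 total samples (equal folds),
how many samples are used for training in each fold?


Each validation fold has 545/5 = 109 samples. Training set = 545 - 109 = 436.

436


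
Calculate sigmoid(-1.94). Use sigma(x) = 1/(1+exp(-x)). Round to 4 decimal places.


sigma(-1.94) = 1/(1+e^(1.94)) = 1/(1+6.958751) = 1/7.958751 = 0.1256.

0.1256


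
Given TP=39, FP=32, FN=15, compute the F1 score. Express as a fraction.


Precision = 39/71 = 39/71. Recall = 39/54 = 13/18. F1 = 2*P*R/(P+R) = 78/125.

78/125


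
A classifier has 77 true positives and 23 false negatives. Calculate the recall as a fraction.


Recall = TP / (TP + FN) = 77 / 100 = 77/100.

77/100


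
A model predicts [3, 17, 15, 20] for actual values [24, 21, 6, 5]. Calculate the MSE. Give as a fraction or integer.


MSE = (1/4) * ((24-3)^2=441 + (21-17)^2=16 + (6-15)^2=81 + (5-20)^2=225). Sum = 763. MSE = 763/4.

763/4


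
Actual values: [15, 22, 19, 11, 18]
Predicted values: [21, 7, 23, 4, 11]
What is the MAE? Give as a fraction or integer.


MAE = (1/5) * (|15-21|=6 + |22-7|=15 + |19-23|=4 + |11-4|=7 + |18-11|=7). Sum = 39. MAE = 39/5.

39/5


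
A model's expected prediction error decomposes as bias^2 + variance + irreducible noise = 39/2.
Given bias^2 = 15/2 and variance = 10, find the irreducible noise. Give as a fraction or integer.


Total error = bias^2 + variance + irreducible noise. So irreducible noise = 39/2 - 15/2 - 10 = 2.

2


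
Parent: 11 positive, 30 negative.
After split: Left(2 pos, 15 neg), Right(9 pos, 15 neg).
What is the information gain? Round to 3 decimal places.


H(parent) = 0.8390. H(left) = 0.5226, H(right) = 0.9544. Weighted = (17/41)*0.5226 + (24/41)*0.9544 = 0.7754. IG = 0.8390 - 0.7754 = 0.0636, which rounds to 0.064.

0.064


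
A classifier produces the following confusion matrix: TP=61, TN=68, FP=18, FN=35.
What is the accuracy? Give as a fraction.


Accuracy = (TP + TN) / (TP + TN + FP + FN) = (61 + 68) / 182 = 129/182.

129/182


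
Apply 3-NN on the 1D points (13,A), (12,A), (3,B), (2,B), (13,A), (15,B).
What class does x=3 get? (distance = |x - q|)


Distances: |13-3|=10, |12-3|=9, |3-3|=0, |2-3|=1, |13-3|=10, |15-3|=12. 3 nearest: (3,B), (2,B), (12,A). Counts: {'B': 2, 'A': 1}. Majority class: B.

B


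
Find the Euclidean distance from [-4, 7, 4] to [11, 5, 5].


d = sqrt(sum of squared differences). (-4-11)^2=225, (7-5)^2=4, (4-5)^2=1. Sum = 230.

sqrt(230)


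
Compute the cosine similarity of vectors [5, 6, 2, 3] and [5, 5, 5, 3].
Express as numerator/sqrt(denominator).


dot = 74. |a|^2 = 74, |b|^2 = 84. cos = 74/sqrt(6216).

74/sqrt(6216)


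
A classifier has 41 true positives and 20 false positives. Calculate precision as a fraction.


Precision = TP / (TP + FP) = 41 / 61 = 41/61.

41/61


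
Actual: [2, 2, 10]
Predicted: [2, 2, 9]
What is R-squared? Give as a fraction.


Mean(y) = 14/3. SS_res = 1. SS_tot = 128/3. R^2 = 1 - 1/(128/3) = 125/128.

125/128


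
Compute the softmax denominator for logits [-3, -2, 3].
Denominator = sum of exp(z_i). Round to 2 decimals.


Denom = e^-3=0.0498 + e^-2=0.1353 + e^3=20.0855. Sum = 20.2706, which rounds to 20.27.

20.27


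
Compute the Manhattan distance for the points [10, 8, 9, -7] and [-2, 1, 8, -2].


d = sum of absolute differences: |10--2|=12 + |8-1|=7 + |9-8|=1 + |-7--2|=5 = 25.

25


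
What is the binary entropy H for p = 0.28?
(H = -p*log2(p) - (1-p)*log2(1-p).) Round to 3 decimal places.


H = -0.28*log2(0.28) - 0.72*log2(0.72) = 0.855.

0.855


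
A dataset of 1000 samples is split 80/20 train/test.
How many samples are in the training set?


Test set = 1000 * 20% = 200. Training set = 1000 - 200 = 800.

800


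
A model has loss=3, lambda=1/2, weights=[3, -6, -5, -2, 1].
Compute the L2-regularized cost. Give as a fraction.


L2 sq norm = sum(w^2) = 75. J = 3 + 1/2 * 75 = 81/2.

81/2


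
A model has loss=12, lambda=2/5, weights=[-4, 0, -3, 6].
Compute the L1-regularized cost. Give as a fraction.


L1 norm = sum(|w|) = 13. J = 12 + 2/5 * 13 = 86/5.

86/5


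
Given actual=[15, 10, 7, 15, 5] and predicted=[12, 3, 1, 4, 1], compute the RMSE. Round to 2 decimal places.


MSE = 46.2000. RMSE = sqrt(46.2000) = 6.80.

6.80


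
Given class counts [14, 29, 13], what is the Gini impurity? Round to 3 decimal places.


Total = 56. Proportions: 14/56, 29/56, 13/56. sum(p_i^2) = 0.3846. Gini = 1 - 0.3846 = 0.6154, which rounds to 0.615.

0.615


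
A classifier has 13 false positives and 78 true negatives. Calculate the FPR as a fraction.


FPR = FP / (FP + TN) = 13 / 91 = 1/7.

1/7


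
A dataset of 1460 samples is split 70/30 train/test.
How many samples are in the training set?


Test set = 1460 * 30% = 438. Training set = 1460 - 438 = 1022.

1022


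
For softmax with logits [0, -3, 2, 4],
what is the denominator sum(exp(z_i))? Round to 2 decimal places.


Denom = e^0=1.0000 + e^-3=0.0498 + e^2=7.3891 + e^4=54.5982. Sum = 63.0371, which rounds to 63.04.

63.04


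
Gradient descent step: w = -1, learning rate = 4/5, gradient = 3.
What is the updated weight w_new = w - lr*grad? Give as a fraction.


w_new = -1 - 4/5 * 3 = -1 - 12/5 = -17/5.

-17/5


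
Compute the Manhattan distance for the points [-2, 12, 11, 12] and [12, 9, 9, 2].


d = sum of absolute differences: |-2-12|=14 + |12-9|=3 + |11-9|=2 + |12-2|=10 = 29.

29


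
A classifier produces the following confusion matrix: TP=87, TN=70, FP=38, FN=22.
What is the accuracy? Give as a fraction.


Accuracy = (TP + TN) / (TP + TN + FP + FN) = (87 + 70) / 217 = 157/217.

157/217


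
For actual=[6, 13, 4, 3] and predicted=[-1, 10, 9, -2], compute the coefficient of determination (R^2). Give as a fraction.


Mean(y) = 13/2. SS_res = 108. SS_tot = 61. R^2 = 1 - 108/(61) = -47/61.

-47/61


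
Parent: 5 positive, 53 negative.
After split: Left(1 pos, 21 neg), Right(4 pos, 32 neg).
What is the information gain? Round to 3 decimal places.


H(parent) = 0.4237. H(left) = 0.2668, H(right) = 0.5033. Weighted = (22/58)*0.2668 + (36/58)*0.5033 = 0.4136. IG = 0.4237 - 0.4136 = 0.0101, which rounds to 0.010.

0.010


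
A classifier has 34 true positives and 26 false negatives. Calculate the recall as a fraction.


Recall = TP / (TP + FN) = 34 / 60 = 17/30.

17/30


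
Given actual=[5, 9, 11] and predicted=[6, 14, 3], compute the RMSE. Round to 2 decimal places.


MSE = 30.0000. RMSE = sqrt(30.0000) = 5.48.

5.48


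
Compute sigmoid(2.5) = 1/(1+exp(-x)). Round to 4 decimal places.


sigma(2.5) = 1/(1+e^(-2.5)) = 1/(1+0.082085) = 1/1.082085 = 0.9241.

0.9241


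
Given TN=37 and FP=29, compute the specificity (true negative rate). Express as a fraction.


Specificity = TN / (TN + FP) = 37 / 66 = 37/66.

37/66


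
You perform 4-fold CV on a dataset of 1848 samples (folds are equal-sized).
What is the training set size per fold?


Each validation fold has 1848/4 = 462 samples. Training set = 1848 - 462 = 1386.

1386


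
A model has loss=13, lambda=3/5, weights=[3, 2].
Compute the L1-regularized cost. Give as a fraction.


L1 norm = sum(|w|) = 5. J = 13 + 3/5 * 5 = 16.

16


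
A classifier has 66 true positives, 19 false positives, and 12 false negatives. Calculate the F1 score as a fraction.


Precision = 66/85 = 66/85. Recall = 66/78 = 11/13. F1 = 2*P*R/(P+R) = 132/163.

132/163


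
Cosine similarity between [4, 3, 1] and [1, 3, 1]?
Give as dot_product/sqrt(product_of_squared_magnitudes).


dot = 14. |a|^2 = 26, |b|^2 = 11. cos = 14/sqrt(286).

14/sqrt(286)


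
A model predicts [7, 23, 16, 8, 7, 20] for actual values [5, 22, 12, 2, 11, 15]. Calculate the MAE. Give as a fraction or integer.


MAE = (1/6) * (|5-7|=2 + |22-23|=1 + |12-16|=4 + |2-8|=6 + |11-7|=4 + |15-20|=5). Sum = 22. MAE = 11/3.

11/3


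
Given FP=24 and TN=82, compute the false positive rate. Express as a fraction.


FPR = FP / (FP + TN) = 24 / 106 = 12/53.

12/53


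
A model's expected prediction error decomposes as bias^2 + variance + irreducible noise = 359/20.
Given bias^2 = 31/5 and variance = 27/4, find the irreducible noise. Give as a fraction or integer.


Total error = bias^2 + variance + irreducible noise. So irreducible noise = 359/20 - 31/5 - 27/4 = 5.

5


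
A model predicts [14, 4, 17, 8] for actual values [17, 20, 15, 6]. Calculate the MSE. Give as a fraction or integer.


MSE = (1/4) * ((17-14)^2=9 + (20-4)^2=256 + (15-17)^2=4 + (6-8)^2=4). Sum = 273. MSE = 273/4.

273/4


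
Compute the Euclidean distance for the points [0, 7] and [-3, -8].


d = sqrt(sum of squared differences). (0--3)^2=9, (7--8)^2=225. Sum = 234.

sqrt(234)


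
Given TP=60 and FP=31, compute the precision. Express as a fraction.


Precision = TP / (TP + FP) = 60 / 91 = 60/91.

60/91


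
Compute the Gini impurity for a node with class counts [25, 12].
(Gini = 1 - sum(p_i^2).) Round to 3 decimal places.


Total = 37. Proportions: 25/37, 12/37. sum(p_i^2) = 0.5617. Gini = 1 - 0.5617 = 0.4383, which rounds to 0.438.

0.438


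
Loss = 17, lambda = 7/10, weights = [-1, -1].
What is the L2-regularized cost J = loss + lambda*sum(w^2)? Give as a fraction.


L2 sq norm = sum(w^2) = 2. J = 17 + 7/10 * 2 = 92/5.

92/5


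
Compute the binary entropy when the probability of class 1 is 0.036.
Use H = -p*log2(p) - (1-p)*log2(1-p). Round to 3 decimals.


H = -0.036*log2(0.036) - 0.964*log2(0.964) = 0.224.

0.224


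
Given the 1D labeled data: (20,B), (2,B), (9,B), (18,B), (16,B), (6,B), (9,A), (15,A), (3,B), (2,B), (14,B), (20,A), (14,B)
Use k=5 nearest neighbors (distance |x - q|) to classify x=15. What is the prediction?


Distances: |20-15|=5, |2-15|=13, |9-15|=6, |18-15|=3, |16-15|=1, |6-15|=9, |9-15|=6, |15-15|=0, |3-15|=12, |2-15|=13, |14-15|=1, |20-15|=5, |14-15|=1. 5 nearest: (15,A), (16,B), (14,B), (14,B), (18,B). Counts: {'A': 1, 'B': 4}. Majority class: B.

B


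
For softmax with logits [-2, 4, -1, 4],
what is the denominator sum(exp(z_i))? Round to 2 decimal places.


Denom = e^-2=0.1353 + e^4=54.5982 + e^-1=0.3679 + e^4=54.5982. Sum = 109.6996, which rounds to 109.70.

109.70


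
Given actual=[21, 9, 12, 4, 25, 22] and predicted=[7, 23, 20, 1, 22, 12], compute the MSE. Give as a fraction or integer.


MSE = (1/6) * ((21-7)^2=196 + (9-23)^2=196 + (12-20)^2=64 + (4-1)^2=9 + (25-22)^2=9 + (22-12)^2=100). Sum = 574. MSE = 287/3.

287/3


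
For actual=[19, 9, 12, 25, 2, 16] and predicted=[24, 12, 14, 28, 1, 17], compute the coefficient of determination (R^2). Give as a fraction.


Mean(y) = 83/6. SS_res = 49. SS_tot = 1937/6. R^2 = 1 - 49/(1937/6) = 1643/1937.

1643/1937


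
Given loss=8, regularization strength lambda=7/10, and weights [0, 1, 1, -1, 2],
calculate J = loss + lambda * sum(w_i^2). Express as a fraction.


L2 sq norm = sum(w^2) = 7. J = 8 + 7/10 * 7 = 129/10.

129/10


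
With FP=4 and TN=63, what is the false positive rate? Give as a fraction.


FPR = FP / (FP + TN) = 4 / 67 = 4/67.

4/67


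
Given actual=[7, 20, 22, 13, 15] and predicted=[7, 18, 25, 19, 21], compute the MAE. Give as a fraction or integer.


MAE = (1/5) * (|7-7|=0 + |20-18|=2 + |22-25|=3 + |13-19|=6 + |15-21|=6). Sum = 17. MAE = 17/5.

17/5


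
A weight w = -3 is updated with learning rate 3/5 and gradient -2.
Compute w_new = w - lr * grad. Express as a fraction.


w_new = -3 - 3/5 * -2 = -3 - -6/5 = -9/5.

-9/5


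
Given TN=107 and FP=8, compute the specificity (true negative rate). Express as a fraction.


Specificity = TN / (TN + FP) = 107 / 115 = 107/115.

107/115


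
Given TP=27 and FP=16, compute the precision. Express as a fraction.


Precision = TP / (TP + FP) = 27 / 43 = 27/43.

27/43


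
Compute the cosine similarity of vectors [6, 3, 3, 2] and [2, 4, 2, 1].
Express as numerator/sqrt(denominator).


dot = 32. |a|^2 = 58, |b|^2 = 25. cos = 32/sqrt(1450).

32/sqrt(1450)


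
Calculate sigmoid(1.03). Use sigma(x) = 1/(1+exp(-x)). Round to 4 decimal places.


sigma(1.03) = 1/(1+e^(-1.03)) = 1/(1+0.357007) = 1/1.357007 = 0.7369.

0.7369


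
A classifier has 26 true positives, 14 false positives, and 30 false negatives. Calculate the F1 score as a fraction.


Precision = 26/40 = 13/20. Recall = 26/56 = 13/28. F1 = 2*P*R/(P+R) = 13/24.

13/24


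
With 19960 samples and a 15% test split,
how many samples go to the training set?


Test set = 19960 * 15% = 2994. Training set = 19960 - 2994 = 16966.

16966


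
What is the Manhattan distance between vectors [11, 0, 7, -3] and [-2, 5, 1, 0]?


d = sum of absolute differences: |11--2|=13 + |0-5|=5 + |7-1|=6 + |-3-0|=3 = 27.

27


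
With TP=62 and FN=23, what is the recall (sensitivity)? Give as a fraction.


Recall = TP / (TP + FN) = 62 / 85 = 62/85.

62/85


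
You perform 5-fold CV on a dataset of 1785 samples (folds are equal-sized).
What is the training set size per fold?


Each validation fold has 1785/5 = 357 samples. Training set = 1785 - 357 = 1428.

1428


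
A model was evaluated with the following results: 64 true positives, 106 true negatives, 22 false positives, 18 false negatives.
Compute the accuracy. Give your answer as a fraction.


Accuracy = (TP + TN) / (TP + TN + FP + FN) = (64 + 106) / 210 = 17/21.

17/21


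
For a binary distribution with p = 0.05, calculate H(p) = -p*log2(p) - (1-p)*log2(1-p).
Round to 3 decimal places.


H = -0.05*log2(0.05) - 0.95*log2(0.95) = 0.286.

0.286


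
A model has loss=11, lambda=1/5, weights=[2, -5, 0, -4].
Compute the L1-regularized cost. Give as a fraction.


L1 norm = sum(|w|) = 11. J = 11 + 1/5 * 11 = 66/5.

66/5


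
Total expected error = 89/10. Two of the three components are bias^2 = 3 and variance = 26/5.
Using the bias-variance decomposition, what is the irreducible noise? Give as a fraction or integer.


Total error = bias^2 + variance + irreducible noise. So irreducible noise = 89/10 - 3 - 26/5 = 7/10.

7/10


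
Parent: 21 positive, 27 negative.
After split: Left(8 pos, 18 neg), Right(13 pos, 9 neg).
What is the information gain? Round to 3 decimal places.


H(parent) = 0.9887. H(left) = 0.8905, H(right) = 0.9760. Weighted = (26/48)*0.8905 + (22/48)*0.9760 = 0.9297. IG = 0.9887 - 0.9297 = 0.0590, which rounds to 0.059.

0.059


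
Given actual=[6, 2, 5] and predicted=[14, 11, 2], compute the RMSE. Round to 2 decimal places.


MSE = 51.3333. RMSE = sqrt(51.3333) = 7.16.

7.16


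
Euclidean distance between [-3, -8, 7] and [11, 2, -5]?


d = sqrt(sum of squared differences). (-3-11)^2=196, (-8-2)^2=100, (7--5)^2=144. Sum = 440.

sqrt(440)


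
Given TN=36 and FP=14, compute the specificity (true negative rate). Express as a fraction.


Specificity = TN / (TN + FP) = 36 / 50 = 18/25.

18/25


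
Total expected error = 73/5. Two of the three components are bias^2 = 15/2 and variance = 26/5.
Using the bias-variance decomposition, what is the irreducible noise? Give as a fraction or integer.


Total error = bias^2 + variance + irreducible noise. So irreducible noise = 73/5 - 15/2 - 26/5 = 19/10.

19/10


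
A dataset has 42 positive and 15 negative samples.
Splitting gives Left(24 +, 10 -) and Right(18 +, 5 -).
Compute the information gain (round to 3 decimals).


H(parent) = 0.8315. H(left) = 0.8740, H(right) = 0.7554. Weighted = (34/57)*0.8740 + (23/57)*0.7554 = 0.8261. IG = 0.8315 - 0.8261 = 0.0054, which rounds to 0.005.

0.005


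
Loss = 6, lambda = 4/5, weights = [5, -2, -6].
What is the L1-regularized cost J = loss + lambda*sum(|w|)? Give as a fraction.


L1 norm = sum(|w|) = 13. J = 6 + 4/5 * 13 = 82/5.

82/5


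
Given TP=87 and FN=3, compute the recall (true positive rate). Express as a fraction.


Recall = TP / (TP + FN) = 87 / 90 = 29/30.

29/30


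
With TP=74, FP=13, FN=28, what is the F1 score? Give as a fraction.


Precision = 74/87 = 74/87. Recall = 74/102 = 37/51. F1 = 2*P*R/(P+R) = 148/189.

148/189


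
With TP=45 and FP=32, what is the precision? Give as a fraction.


Precision = TP / (TP + FP) = 45 / 77 = 45/77.

45/77


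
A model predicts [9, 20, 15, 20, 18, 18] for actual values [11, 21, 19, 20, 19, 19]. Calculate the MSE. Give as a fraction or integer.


MSE = (1/6) * ((11-9)^2=4 + (21-20)^2=1 + (19-15)^2=16 + (20-20)^2=0 + (19-18)^2=1 + (19-18)^2=1). Sum = 23. MSE = 23/6.

23/6


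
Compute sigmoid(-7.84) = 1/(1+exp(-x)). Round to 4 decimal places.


sigma(-7.84) = 1/(1+e^(7.84)) = 1/(1+2540.204834) = 1/2541.204834 = 0.0004.

0.0004


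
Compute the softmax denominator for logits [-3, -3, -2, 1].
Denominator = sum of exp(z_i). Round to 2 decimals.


Denom = e^-3=0.0498 + e^-3=0.0498 + e^-2=0.1353 + e^1=2.7183. Sum = 2.9532, which rounds to 2.95.

2.95


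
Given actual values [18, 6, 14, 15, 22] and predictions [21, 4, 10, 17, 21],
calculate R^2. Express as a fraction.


Mean(y) = 15. SS_res = 34. SS_tot = 140. R^2 = 1 - 34/(140) = 53/70.

53/70


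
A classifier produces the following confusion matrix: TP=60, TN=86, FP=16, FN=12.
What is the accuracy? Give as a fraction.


Accuracy = (TP + TN) / (TP + TN + FP + FN) = (60 + 86) / 174 = 73/87.

73/87


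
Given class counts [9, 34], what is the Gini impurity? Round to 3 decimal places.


Total = 43. Proportions: 9/43, 34/43. sum(p_i^2) = 0.6690. Gini = 1 - 0.6690 = 0.3310, which rounds to 0.331.

0.331


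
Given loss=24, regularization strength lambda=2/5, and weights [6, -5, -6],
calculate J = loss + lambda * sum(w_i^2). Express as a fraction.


L2 sq norm = sum(w^2) = 97. J = 24 + 2/5 * 97 = 314/5.

314/5


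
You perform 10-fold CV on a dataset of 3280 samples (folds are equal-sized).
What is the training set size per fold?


Each validation fold has 3280/10 = 328 samples. Training set = 3280 - 328 = 2952.

2952


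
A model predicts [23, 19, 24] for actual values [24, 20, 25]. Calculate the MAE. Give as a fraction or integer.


MAE = (1/3) * (|24-23|=1 + |20-19|=1 + |25-24|=1). Sum = 3. MAE = 1.

1


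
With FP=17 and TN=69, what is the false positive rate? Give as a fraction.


FPR = FP / (FP + TN) = 17 / 86 = 17/86.

17/86


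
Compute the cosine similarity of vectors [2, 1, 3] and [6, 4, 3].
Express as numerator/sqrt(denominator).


dot = 25. |a|^2 = 14, |b|^2 = 61. cos = 25/sqrt(854).

25/sqrt(854)


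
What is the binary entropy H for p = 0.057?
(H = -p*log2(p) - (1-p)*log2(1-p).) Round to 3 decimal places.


H = -0.057*log2(0.057) - 0.943*log2(0.943) = 0.315.

0.315


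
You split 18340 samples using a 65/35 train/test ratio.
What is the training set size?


Test set = 18340 * 35% = 6419. Training set = 18340 - 6419 = 11921.

11921


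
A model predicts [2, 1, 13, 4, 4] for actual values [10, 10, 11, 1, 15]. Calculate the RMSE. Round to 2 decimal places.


MSE = 55.8000. RMSE = sqrt(55.8000) = 7.47.

7.47


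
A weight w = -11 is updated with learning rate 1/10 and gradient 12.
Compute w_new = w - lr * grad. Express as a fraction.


w_new = -11 - 1/10 * 12 = -11 - 6/5 = -61/5.

-61/5


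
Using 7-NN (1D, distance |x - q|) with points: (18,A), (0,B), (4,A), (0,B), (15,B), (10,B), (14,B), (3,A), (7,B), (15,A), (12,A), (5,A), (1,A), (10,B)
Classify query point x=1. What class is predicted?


Distances: |18-1|=17, |0-1|=1, |4-1|=3, |0-1|=1, |15-1|=14, |10-1|=9, |14-1|=13, |3-1|=2, |7-1|=6, |15-1|=14, |12-1|=11, |5-1|=4, |1-1|=0, |10-1|=9. 7 nearest: (1,A), (0,B), (0,B), (3,A), (4,A), (5,A), (7,B). Counts: {'A': 4, 'B': 3}. Majority class: A.

A


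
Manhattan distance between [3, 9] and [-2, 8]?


d = sum of absolute differences: |3--2|=5 + |9-8|=1 = 6.

6


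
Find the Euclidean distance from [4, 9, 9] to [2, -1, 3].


d = sqrt(sum of squared differences). (4-2)^2=4, (9--1)^2=100, (9-3)^2=36. Sum = 140.

sqrt(140)


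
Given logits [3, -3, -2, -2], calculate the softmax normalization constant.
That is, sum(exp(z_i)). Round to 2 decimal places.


Denom = e^3=20.0855 + e^-3=0.0498 + e^-2=0.1353 + e^-2=0.1353. Sum = 20.4059, which rounds to 20.41.

20.41


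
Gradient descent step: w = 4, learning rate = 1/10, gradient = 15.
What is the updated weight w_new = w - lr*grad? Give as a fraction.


w_new = 4 - 1/10 * 15 = 4 - 3/2 = 5/2.

5/2


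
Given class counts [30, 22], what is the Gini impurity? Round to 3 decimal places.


Total = 52. Proportions: 30/52, 22/52. sum(p_i^2) = 0.5118. Gini = 1 - 0.5118 = 0.4882, which rounds to 0.488.

0.488


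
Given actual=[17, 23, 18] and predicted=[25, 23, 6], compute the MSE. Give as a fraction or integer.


MSE = (1/3) * ((17-25)^2=64 + (23-23)^2=0 + (18-6)^2=144). Sum = 208. MSE = 208/3.

208/3


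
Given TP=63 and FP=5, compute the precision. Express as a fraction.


Precision = TP / (TP + FP) = 63 / 68 = 63/68.

63/68


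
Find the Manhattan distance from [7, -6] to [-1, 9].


d = sum of absolute differences: |7--1|=8 + |-6-9|=15 = 23.

23


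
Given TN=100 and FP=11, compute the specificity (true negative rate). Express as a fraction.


Specificity = TN / (TN + FP) = 100 / 111 = 100/111.

100/111


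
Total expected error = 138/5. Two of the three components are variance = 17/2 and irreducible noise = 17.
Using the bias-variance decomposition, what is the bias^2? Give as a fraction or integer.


Total error = bias^2 + variance + irreducible noise. So bias^2 = 138/5 - 17/2 - 17 = 21/10.

21/10


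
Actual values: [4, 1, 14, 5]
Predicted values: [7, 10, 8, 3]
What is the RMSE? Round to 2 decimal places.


MSE = 32.5000. RMSE = sqrt(32.5000) = 5.70.

5.70


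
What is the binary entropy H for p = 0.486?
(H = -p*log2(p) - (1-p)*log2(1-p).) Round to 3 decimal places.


H = -0.486*log2(0.486) - 0.514*log2(0.514) = 0.999.

0.999


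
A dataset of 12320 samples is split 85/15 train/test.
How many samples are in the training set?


Test set = 12320 * 15% = 1848. Training set = 12320 - 1848 = 10472.

10472


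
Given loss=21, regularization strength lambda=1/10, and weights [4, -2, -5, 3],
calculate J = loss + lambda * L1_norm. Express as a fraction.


L1 norm = sum(|w|) = 14. J = 21 + 1/10 * 14 = 112/5.

112/5


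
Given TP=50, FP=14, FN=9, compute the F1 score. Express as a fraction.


Precision = 50/64 = 25/32. Recall = 50/59 = 50/59. F1 = 2*P*R/(P+R) = 100/123.

100/123


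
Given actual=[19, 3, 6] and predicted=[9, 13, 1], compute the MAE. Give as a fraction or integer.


MAE = (1/3) * (|19-9|=10 + |3-13|=10 + |6-1|=5). Sum = 25. MAE = 25/3.

25/3


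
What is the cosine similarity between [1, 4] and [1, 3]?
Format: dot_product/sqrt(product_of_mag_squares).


dot = 13. |a|^2 = 17, |b|^2 = 10. cos = 13/sqrt(170).

13/sqrt(170)


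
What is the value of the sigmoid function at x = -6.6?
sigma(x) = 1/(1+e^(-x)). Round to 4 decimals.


sigma(-6.6) = 1/(1+e^(6.6)) = 1/(1+735.095189) = 1/736.095189 = 0.0014.

0.0014


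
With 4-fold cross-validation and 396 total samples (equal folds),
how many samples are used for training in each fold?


Each validation fold has 396/4 = 99 samples. Training set = 396 - 99 = 297.

297


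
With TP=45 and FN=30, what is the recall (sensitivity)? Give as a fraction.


Recall = TP / (TP + FN) = 45 / 75 = 3/5.

3/5


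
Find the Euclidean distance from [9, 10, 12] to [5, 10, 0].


d = sqrt(sum of squared differences). (9-5)^2=16, (10-10)^2=0, (12-0)^2=144. Sum = 160.

sqrt(160)


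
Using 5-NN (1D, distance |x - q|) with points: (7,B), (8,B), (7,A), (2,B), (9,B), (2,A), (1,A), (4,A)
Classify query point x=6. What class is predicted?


Distances: |7-6|=1, |8-6|=2, |7-6|=1, |2-6|=4, |9-6|=3, |2-6|=4, |1-6|=5, |4-6|=2. 5 nearest: (7,A), (7,B), (4,A), (8,B), (9,B). Counts: {'A': 2, 'B': 3}. Majority class: B.

B


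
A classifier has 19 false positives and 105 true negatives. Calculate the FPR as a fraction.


FPR = FP / (FP + TN) = 19 / 124 = 19/124.

19/124


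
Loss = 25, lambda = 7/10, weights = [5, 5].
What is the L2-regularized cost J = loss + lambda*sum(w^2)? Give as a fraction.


L2 sq norm = sum(w^2) = 50. J = 25 + 7/10 * 50 = 60.

60


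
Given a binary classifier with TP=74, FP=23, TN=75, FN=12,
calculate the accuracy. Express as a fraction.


Accuracy = (TP + TN) / (TP + TN + FP + FN) = (74 + 75) / 184 = 149/184.

149/184


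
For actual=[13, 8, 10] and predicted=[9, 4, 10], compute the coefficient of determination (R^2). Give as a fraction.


Mean(y) = 31/3. SS_res = 32. SS_tot = 38/3. R^2 = 1 - 32/(38/3) = -29/19.

-29/19


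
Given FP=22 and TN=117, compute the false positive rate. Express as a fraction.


FPR = FP / (FP + TN) = 22 / 139 = 22/139.

22/139


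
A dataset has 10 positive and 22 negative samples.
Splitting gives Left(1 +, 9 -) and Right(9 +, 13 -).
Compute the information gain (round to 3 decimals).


H(parent) = 0.8960. H(left) = 0.4690, H(right) = 0.9760. Weighted = (10/32)*0.4690 + (22/32)*0.9760 = 0.8176. IG = 0.8960 - 0.8176 = 0.0784, which rounds to 0.078.

0.078


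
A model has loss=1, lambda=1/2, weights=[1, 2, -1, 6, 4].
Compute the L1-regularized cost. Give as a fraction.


L1 norm = sum(|w|) = 14. J = 1 + 1/2 * 14 = 8.

8


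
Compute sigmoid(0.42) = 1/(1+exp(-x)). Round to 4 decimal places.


sigma(0.42) = 1/(1+e^(-0.42)) = 1/(1+0.657047) = 1/1.657047 = 0.6035.

0.6035


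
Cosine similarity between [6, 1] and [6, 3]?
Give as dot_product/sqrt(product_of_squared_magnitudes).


dot = 39. |a|^2 = 37, |b|^2 = 45. cos = 39/sqrt(1665).

39/sqrt(1665)


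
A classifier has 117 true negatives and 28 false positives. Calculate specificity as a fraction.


Specificity = TN / (TN + FP) = 117 / 145 = 117/145.

117/145


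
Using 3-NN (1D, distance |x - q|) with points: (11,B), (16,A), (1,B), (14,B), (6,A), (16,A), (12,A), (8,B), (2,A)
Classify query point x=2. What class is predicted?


Distances: |11-2|=9, |16-2|=14, |1-2|=1, |14-2|=12, |6-2|=4, |16-2|=14, |12-2|=10, |8-2|=6, |2-2|=0. 3 nearest: (2,A), (1,B), (6,A). Counts: {'A': 2, 'B': 1}. Majority class: A.

A


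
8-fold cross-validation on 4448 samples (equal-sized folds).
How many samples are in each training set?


Each validation fold has 4448/8 = 556 samples. Training set = 4448 - 556 = 3892.

3892


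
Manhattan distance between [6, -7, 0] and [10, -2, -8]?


d = sum of absolute differences: |6-10|=4 + |-7--2|=5 + |0--8|=8 = 17.

17


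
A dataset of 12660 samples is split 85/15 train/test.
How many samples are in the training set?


Test set = 12660 * 15% = 1899. Training set = 12660 - 1899 = 10761.

10761
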